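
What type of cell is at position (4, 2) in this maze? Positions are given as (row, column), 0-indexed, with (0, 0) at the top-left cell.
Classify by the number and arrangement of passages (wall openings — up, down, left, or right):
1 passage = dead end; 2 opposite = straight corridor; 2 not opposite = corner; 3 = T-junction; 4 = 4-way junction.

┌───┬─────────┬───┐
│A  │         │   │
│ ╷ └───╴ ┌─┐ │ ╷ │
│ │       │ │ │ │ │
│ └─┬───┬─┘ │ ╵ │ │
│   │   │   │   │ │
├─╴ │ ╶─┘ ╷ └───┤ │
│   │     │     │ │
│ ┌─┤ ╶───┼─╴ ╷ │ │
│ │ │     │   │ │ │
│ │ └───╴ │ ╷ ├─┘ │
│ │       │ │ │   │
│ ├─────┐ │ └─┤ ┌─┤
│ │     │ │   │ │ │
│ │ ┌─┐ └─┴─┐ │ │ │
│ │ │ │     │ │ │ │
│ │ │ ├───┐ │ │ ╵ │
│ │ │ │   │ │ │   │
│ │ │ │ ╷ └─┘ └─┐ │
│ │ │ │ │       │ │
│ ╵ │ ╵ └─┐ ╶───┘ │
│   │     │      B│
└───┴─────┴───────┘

Checking cell at (4, 2):
Number of passages: 2
Cell type: corner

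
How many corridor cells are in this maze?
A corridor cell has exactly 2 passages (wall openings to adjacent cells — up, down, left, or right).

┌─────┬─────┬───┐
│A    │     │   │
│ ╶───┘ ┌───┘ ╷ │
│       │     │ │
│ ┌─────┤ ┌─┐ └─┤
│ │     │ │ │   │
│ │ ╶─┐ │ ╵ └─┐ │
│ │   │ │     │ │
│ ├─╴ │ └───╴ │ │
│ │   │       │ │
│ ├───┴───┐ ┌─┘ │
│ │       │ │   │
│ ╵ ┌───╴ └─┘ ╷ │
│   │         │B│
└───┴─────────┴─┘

Counting cells with exactly 2 passages:
Total corridor cells: 42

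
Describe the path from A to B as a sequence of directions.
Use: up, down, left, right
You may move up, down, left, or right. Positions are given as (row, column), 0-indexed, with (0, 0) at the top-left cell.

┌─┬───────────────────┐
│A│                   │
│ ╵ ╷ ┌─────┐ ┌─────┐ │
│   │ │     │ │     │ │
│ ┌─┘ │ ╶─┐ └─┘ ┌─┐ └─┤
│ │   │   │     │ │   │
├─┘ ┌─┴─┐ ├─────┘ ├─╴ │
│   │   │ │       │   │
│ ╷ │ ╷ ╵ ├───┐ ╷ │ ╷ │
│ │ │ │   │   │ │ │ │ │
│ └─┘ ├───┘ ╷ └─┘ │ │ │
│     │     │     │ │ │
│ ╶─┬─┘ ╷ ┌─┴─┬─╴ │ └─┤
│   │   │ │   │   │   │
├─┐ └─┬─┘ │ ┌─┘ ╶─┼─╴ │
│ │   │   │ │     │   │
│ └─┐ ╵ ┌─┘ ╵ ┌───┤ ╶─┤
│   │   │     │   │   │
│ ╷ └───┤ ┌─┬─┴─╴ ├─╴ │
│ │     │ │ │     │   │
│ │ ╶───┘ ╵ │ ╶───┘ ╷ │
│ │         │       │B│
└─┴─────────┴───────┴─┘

Finding the path and converting it to directions:
Path through cells: (0,0) → (1,0) → (1,1) → (0,1) → (0,2) → (1,2) → (2,2) → (2,1) → (3,1) → (3,0) → (4,0) → (5,0) → (5,1) → (5,2) → (4,2) → (3,2) → (3,3) → (4,3) → (4,4) → (3,4) → (2,4) → (2,3) → (1,3) → (1,4) → (1,5) → (2,5) → (2,6) → (2,7) → (1,7) → (1,8) → (1,9) → (2,9) → (2,10) → (3,10) → (3,9) → (4,9) → (5,9) → (6,9) → (6,10) → (7,10) → (7,9) → (8,9) → (8,10) → (9,10) → (10,10)
Directions: down, right, up, right, down, down, left, down, left, down, down, right, right, up, up, right, down, right, up, up, left, up, right, right, down, right, right, up, right, right, down, right, down, left, down, down, down, right, down, left, down, right, down, down

Solution:

┌─┬───────────────────┐
│A│↱ ↓                │
│ ╵ ╷ ┌─────┐ ┌─────┐ │
│↳ ↑│↓│↱ → ↓│ │↱ → ↓│ │
│ ┌─┘ │ ╶─┐ └─┘ ┌─┐ └─┤
│ │↓ ↲│↑ ↰│↳ → ↑│ │↳ ↓│
├─┘ ┌─┴─┐ ├─────┘ ├─╴ │
│↓ ↲│↱ ↓│↑│       │↓ ↲│
│ ╷ │ ╷ ╵ ├───┐ ╷ │ ╷ │
│↓│ │↑│↳ ↑│   │ │ │↓│ │
│ └─┘ ├───┘ ╷ └─┘ │ │ │
│↳ → ↑│     │     │↓│ │
│ ╶─┬─┘ ╷ ┌─┴─┬─╴ │ └─┤
│   │   │ │   │   │↳ ↓│
├─┐ └─┬─┘ │ ┌─┘ ╶─┼─╴ │
│ │   │   │ │     │↓ ↲│
│ └─┐ ╵ ┌─┘ ╵ ┌───┤ ╶─┤
│   │   │     │   │↳ ↓│
│ ╷ └───┤ ┌─┬─┴─╴ ├─╴ │
│ │     │ │ │     │  ↓│
│ │ ╶───┘ ╵ │ ╶───┘ ╷ │
│ │         │       │B│
└─┴─────────┴───────┴─┘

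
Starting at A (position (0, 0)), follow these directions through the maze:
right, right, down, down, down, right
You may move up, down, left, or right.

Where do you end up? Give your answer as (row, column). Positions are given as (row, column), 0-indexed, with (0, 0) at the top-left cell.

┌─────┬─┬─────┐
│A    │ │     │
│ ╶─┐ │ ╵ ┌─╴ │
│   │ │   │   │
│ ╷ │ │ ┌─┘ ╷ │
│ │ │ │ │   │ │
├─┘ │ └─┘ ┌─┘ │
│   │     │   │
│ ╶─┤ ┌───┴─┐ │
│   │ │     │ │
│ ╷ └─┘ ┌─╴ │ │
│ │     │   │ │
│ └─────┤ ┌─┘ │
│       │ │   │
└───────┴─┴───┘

Following directions step by step:
Start: (0, 0)
  right: (0, 0) → (0, 1)
  right: (0, 1) → (0, 2)
  down: (0, 2) → (1, 2)
  down: (1, 2) → (2, 2)
  down: (2, 2) → (3, 2)
  right: (3, 2) → (3, 3)
Final position: (3, 3)

Path taken:

┌─────┬─┬─────┐
│A → ↓│ │     │
│ ╶─┐ │ ╵ ┌─╴ │
│   │↓│   │   │
│ ╷ │ │ ┌─┘ ╷ │
│ │ │↓│ │   │ │
├─┘ │ └─┘ ┌─┘ │
│   │↳ B  │   │
│ ╶─┤ ┌───┴─┐ │
│   │ │     │ │
│ ╷ └─┘ ┌─╴ │ │
│ │     │   │ │
│ └─────┤ ┌─┘ │
│       │ │   │
└───────┴─┴───┘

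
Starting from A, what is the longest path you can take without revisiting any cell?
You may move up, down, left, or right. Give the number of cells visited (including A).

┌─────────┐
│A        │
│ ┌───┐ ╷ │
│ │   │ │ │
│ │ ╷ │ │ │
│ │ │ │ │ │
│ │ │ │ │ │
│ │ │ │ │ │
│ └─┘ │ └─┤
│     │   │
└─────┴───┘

Finding longest simple path using DFS:
Start: (0, 0)
Longest path visits 13 cells
Path: A → down → down → down → down → right → right → up → up → up → left → down → down

Solution:

┌─────────┐
│A        │
│ ┌───┐ ╷ │
│↓│↓ ↰│ │ │
│ │ ╷ │ │ │
│↓│↓│↑│ │ │
│ │ │ │ │ │
│↓│B│↑│ │ │
│ └─┘ │ └─┤
│↳ → ↑│   │
└─────┴───┘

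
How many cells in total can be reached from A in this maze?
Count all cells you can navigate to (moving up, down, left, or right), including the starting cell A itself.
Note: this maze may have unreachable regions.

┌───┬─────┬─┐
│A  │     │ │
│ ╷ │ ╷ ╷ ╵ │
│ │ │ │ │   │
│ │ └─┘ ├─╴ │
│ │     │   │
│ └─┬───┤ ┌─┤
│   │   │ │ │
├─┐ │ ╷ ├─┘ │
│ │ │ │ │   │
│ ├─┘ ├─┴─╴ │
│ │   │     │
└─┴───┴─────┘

Using BFS/flood-fill to find all reachable cells from A:
Maze size: 6 × 6 = 36 total cells
14 cell(s) are walled off and cannot be reached from A.
Reachable cells: 22

Reachable region (· marks reachable cells):

┌───┬─────┬─┐
│A ·│· · ·│·│
│ ╷ │ ╷ ╷ ╵ │
│·│·│·│·│· ·│
│ │ └─┘ ├─╴ │
│·│· · ·│· ·│
│ └─┬───┤ ┌─┤
│· ·│   │·│ │
├─┐ │ ╷ ├─┘ │
│ │·│ │ │   │
│ ├─┘ ├─┴─╴ │
│ │   │     │
└─┴───┴─────┘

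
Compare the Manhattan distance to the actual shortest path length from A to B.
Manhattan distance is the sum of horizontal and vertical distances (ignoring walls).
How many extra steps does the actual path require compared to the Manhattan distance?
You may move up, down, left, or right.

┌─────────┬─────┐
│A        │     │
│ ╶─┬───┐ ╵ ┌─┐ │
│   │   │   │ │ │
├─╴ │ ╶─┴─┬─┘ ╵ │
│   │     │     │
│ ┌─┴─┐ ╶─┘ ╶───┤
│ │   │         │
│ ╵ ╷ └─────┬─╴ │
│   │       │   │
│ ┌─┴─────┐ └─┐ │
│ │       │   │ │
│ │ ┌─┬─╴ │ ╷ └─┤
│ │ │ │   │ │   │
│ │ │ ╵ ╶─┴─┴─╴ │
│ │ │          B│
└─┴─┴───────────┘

Manhattan distance: |7 - 0| + |7 - 0| = 14
Actual path length: 18
Extra steps: 18 - 14 = 4

Solution:

┌─────────┬─────┐
│A        │     │
│ ╶─┬───┐ ╵ ┌─┐ │
│↳ ↓│   │   │ │ │
├─╴ │ ╶─┴─┬─┘ ╵ │
│↓ ↲│     │     │
│ ┌─┴─┐ ╶─┘ ╶───┤
│↓│↱ ↓│         │
│ ╵ ╷ └─────┬─╴ │
│↳ ↑│↳ → → ↓│   │
│ ┌─┴─────┐ └─┐ │
│ │       │↳ ↓│ │
│ │ ┌─┬─╴ │ ╷ └─┤
│ │ │ │   │ │↳ ↓│
│ │ │ ╵ ╶─┴─┴─╴ │
│ │ │          B│
└─┴─┴───────────┘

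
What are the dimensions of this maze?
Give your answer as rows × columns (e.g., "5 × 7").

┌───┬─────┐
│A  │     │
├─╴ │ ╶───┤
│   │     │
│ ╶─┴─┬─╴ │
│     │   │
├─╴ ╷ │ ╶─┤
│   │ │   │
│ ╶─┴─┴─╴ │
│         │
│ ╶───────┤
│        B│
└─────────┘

Counting the maze dimensions:
Rows (vertical): 6
Columns (horizontal): 5
Dimensions: 6 × 5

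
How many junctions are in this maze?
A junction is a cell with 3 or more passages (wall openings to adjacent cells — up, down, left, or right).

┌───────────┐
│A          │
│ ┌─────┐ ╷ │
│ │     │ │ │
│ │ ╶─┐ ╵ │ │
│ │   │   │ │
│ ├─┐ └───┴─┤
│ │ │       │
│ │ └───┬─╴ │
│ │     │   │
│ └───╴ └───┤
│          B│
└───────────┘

Checking each cell for number of passages:

Junctions found (3+ passages):
  (0, 4): 3 passages
  (5, 3): 3 passages
Total junctions: 2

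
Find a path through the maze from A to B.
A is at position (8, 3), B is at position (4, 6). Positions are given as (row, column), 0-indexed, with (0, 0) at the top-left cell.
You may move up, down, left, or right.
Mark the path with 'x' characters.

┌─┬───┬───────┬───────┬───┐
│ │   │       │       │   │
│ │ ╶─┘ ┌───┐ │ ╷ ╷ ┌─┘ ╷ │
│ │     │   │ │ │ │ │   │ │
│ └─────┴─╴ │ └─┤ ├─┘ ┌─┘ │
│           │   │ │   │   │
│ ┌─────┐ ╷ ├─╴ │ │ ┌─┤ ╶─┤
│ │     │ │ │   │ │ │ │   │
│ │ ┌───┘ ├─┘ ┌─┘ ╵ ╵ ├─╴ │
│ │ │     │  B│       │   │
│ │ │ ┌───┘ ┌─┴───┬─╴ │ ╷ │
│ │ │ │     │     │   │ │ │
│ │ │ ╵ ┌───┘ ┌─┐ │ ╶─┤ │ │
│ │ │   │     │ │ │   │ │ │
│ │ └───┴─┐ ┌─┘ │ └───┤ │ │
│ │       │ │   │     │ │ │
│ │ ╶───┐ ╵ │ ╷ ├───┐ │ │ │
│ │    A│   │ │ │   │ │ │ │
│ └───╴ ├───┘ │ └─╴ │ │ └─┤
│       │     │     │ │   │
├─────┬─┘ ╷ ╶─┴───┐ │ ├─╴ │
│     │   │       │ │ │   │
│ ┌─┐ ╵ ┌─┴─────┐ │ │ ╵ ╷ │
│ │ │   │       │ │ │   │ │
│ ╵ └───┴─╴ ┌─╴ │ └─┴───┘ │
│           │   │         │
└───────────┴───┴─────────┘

Finding the shortest path from (8, 3) to (4, 6):
Path length: 27 steps
Directions: down → left → left → left → up → up → up → up → up → up → up → right → right → right → right → down → down → left → left → down → down → right → up → right → right → up → right

Solution:

┌─┬───┬───────┬───────┬───┐
│ │   │       │       │   │
│ │ ╶─┘ ┌───┐ │ ╷ ╷ ┌─┘ ╷ │
│ │     │   │ │ │ │ │   │ │
│ └─────┴─╴ │ └─┤ ├─┘ ┌─┘ │
│x x x x x  │   │ │   │   │
│ ┌─────┐ ╷ ├─╴ │ │ ┌─┤ ╶─┤
│x│     │x│ │   │ │ │ │   │
│ │ ┌───┘ ├─┘ ┌─┘ ╵ ╵ ├─╴ │
│x│ │x x x│x B│       │   │
│ │ │ ┌───┘ ┌─┴───┬─╴ │ ╷ │
│x│ │x│x x x│     │   │ │ │
│ │ │ ╵ ┌───┘ ┌─┐ │ ╶─┤ │ │
│x│ │x x│     │ │ │   │ │ │
│ │ └───┴─┐ ┌─┘ │ └───┤ │ │
│x│       │ │   │     │ │ │
│ │ ╶───┐ ╵ │ ╷ ├───┐ │ │ │
│x│    A│   │ │ │   │ │ │ │
│ └───╴ ├───┘ │ └─╴ │ │ └─┤
│x x x x│     │     │ │   │
├─────┬─┘ ╷ ╶─┴───┐ │ ├─╴ │
│     │   │       │ │ │   │
│ ┌─┐ ╵ ┌─┴─────┐ │ │ ╵ ╷ │
│ │ │   │       │ │ │   │ │
│ ╵ └───┴─╴ ┌─╴ │ └─┴───┘ │
│           │   │         │
└───────────┴───┴─────────┘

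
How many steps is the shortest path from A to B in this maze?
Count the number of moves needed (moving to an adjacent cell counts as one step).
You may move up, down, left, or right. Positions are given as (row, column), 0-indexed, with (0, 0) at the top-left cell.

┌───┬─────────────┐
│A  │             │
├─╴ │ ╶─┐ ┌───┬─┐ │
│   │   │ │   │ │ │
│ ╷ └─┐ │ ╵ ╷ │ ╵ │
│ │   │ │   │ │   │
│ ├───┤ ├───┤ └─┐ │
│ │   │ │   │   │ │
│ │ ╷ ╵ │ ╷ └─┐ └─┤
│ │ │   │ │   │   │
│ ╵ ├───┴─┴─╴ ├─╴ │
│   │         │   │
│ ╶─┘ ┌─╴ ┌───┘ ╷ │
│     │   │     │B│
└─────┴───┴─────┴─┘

Using BFS to find shortest path:
Start: (0, 0), End: (6, 8)
Path found:
(0,0) → (0,1) → (1,1) → (1,0) → (2,0) → (3,0) → (4,0) → (5,0) → (5,1) → (4,1) → (3,1) → (3,2) → (4,2) → (4,3) → (3,3) → (2,3) → (1,3) → (1,2) → (0,2) → (0,3) → (0,4) → (1,4) → (2,4) → (2,5) → (1,5) → (1,6) → (2,6) → (3,6) → (3,7) → (4,7) → (4,8) → (5,8) → (6,8)
Number of steps: 32

Solution:

┌───┬─────────────┐
│A ↓│↱ → ↓        │
├─╴ │ ╶─┐ ┌───┬─┐ │
│↓ ↲│↑ ↰│↓│↱ ↓│ │ │
│ ╷ └─┐ │ ╵ ╷ │ ╵ │
│↓│   │↑│↳ ↑│↓│   │
│ ├───┤ ├───┤ └─┐ │
│↓│↱ ↓│↑│   │↳ ↓│ │
│ │ ╷ ╵ │ ╷ └─┐ └─┤
│↓│↑│↳ ↑│ │   │↳ ↓│
│ ╵ ├───┴─┴─╴ ├─╴ │
│↳ ↑│         │  ↓│
│ ╶─┘ ┌─╴ ┌───┘ ╷ │
│     │   │     │B│
└─────┴───┴─────┴─┘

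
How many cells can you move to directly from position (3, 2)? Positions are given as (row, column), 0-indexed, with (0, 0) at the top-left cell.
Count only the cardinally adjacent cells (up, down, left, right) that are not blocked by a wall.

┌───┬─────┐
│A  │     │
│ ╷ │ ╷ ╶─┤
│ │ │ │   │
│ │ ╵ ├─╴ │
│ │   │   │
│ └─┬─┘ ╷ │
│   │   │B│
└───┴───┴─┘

Checking passable neighbors of (3, 2):
Neighbors: (3, 3)
Count: 1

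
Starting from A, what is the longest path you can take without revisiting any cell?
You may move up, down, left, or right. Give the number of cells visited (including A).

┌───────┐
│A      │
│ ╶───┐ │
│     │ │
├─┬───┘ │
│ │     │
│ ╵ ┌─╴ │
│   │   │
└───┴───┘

Finding longest simple path using DFS:
Start: (0, 0)
Longest path visits 11 cells
Path: A → right → right → right → down → down → left → left → down → left → up

Solution:

┌───────┐
│A → → ↓│
│ ╶───┐ │
│     │↓│
├─┬───┘ │
│B│↓ ← ↲│
│ ╵ ┌─╴ │
│↑ ↲│   │
└───┴───┘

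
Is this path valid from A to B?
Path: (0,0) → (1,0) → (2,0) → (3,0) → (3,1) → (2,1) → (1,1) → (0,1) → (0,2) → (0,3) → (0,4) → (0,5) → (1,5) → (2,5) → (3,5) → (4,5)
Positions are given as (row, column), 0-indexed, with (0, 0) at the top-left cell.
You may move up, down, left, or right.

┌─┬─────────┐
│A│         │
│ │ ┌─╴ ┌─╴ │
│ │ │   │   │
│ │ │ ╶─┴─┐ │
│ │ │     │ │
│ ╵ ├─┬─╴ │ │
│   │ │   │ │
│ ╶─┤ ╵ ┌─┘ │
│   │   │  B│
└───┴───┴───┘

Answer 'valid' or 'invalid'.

Checking path validity:
Result: All consecutive moves are passable.

valid

Correct solution:

┌─┬─────────┐
│A│↱ → → → ↓│
│ │ ┌─╴ ┌─╴ │
│↓│↑│   │  ↓│
│ │ │ ╶─┴─┐ │
│↓│↑│     │↓│
│ ╵ ├─┬─╴ │ │
│↳ ↑│ │   │↓│
│ ╶─┤ ╵ ┌─┘ │
│   │   │  B│
└───┴───┴───┘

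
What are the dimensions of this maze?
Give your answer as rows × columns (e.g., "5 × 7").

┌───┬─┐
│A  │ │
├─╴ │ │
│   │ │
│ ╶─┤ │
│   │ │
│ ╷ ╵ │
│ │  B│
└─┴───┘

Counting the maze dimensions:
Rows (vertical): 4
Columns (horizontal): 3
Dimensions: 4 × 3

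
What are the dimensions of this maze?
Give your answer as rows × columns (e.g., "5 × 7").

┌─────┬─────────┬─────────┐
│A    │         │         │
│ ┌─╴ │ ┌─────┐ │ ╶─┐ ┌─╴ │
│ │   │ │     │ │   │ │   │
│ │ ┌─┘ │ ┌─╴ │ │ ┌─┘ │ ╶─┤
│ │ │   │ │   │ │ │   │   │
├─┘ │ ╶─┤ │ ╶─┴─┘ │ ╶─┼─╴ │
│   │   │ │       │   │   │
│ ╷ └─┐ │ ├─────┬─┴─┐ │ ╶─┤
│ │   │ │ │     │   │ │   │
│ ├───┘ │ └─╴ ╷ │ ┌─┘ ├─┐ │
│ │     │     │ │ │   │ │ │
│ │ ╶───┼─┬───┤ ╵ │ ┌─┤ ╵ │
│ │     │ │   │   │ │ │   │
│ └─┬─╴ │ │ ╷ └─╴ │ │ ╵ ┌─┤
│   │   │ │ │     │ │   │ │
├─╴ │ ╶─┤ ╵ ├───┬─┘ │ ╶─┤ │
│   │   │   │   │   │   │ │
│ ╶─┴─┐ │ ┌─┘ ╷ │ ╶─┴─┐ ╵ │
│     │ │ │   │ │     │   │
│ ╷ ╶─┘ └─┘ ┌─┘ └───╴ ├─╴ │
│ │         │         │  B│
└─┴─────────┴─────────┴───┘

Counting the maze dimensions:
Rows (vertical): 11
Columns (horizontal): 13
Dimensions: 11 × 13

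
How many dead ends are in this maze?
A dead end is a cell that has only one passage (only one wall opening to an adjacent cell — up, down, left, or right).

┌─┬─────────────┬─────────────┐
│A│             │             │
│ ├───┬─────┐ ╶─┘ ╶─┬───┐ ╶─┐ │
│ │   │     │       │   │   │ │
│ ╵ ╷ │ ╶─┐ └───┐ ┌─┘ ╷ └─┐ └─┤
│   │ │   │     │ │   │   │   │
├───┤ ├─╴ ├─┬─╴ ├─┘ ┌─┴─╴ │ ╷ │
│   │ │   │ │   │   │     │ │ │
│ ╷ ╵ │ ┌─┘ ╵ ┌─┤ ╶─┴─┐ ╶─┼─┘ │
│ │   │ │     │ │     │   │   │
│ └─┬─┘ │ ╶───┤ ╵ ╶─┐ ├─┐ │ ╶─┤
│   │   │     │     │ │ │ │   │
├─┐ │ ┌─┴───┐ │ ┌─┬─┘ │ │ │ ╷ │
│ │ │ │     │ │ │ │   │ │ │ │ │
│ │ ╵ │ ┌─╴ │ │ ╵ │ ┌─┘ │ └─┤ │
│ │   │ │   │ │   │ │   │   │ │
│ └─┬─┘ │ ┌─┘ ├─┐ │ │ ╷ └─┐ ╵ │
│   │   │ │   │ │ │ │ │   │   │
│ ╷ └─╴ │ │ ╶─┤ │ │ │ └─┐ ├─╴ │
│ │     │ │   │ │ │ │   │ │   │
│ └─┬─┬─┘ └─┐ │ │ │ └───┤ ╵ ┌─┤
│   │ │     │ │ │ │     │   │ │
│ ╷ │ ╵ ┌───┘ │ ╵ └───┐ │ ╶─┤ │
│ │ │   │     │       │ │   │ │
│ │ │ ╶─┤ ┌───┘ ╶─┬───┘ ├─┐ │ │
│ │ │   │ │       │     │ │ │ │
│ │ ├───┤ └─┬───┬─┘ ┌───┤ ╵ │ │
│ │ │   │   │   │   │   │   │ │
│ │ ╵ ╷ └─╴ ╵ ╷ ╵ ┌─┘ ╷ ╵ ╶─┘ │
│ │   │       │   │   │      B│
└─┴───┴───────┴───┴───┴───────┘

Checking each cell for number of passages:

Dead ends found at positions:
  (0, 0)
  (0, 1)
  (0, 7)
  (1, 9)
  (1, 14)
  (2, 8)
  (3, 5)
  (3, 10)
  (3, 13)
  (4, 7)
  (5, 9)
  (5, 11)
  (6, 0)
  (6, 8)
  (6, 13)
  (8, 2)
  (8, 7)
  (9, 11)
  (10, 2)
  (10, 5)
  (10, 14)
  (11, 10)
  (12, 3)
  (12, 5)
  (12, 8)
  (12, 12)
  (14, 0)
  (14, 9)
Total dead ends: 28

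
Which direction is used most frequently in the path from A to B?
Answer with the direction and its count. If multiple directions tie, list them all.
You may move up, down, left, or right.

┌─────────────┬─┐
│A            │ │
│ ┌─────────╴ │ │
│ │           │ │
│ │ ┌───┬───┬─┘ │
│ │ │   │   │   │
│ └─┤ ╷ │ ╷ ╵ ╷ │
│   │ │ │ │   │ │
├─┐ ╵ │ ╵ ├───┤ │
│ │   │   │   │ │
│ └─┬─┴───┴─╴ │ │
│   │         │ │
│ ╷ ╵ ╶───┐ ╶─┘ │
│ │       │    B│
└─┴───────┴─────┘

Directions: down, down, down, right, down, right, up, up, right, down, down, right, up, up, right, down, right, up, right, down, down, down, down
Counts: {'down': 11, 'right': 7, 'up': 5}
Most common: down (11 times)

Solution:

┌─────────────┬─┐
│A            │ │
│ ┌─────────╴ │ │
│↓│           │ │
│ │ ┌───┬───┬─┘ │
│↓│ │↱ ↓│↱ ↓│↱ ↓│
│ └─┤ ╷ │ ╷ ╵ ╷ │
│↳ ↓│↑│↓│↑│↳ ↑│↓│
├─┐ ╵ │ ╵ ├───┤ │
│ │↳ ↑│↳ ↑│   │↓│
│ └─┬─┴───┴─╴ │ │
│   │         │↓│
│ ╷ ╵ ╶───┐ ╶─┘ │
│ │       │    B│
└─┴───────┴─────┘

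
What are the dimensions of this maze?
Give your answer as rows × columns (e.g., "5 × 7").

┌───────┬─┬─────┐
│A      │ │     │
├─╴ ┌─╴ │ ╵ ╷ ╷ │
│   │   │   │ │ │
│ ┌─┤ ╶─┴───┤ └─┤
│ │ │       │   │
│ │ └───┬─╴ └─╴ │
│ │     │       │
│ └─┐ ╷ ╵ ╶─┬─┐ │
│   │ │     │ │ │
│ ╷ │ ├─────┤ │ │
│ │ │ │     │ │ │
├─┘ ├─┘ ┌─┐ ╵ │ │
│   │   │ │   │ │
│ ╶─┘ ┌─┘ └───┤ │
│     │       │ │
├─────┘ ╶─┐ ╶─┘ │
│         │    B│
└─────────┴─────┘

Counting the maze dimensions:
Rows (vertical): 9
Columns (horizontal): 8
Dimensions: 9 × 8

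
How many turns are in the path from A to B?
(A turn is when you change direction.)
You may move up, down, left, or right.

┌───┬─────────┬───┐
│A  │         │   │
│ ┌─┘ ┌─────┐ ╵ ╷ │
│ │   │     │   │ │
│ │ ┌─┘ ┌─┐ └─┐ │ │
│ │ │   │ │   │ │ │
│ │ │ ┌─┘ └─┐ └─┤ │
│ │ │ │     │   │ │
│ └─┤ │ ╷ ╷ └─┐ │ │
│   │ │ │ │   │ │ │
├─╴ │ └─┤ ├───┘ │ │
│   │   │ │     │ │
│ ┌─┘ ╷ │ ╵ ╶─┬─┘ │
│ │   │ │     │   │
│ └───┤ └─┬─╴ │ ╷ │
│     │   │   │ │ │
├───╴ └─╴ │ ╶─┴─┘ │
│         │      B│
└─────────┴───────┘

Directions: down, down, down, down, right, down, left, down, down, right, right, down, right, right, up, left, up, up, left, up, up, up, right, up, right, right, down, right, down, right, down, down, left, left, down, right, down, left, down, right, right, right
Number of turns: 27

Solution:

┌───┬─────────┬───┐
│A  │         │   │
│ ┌─┘ ┌─────┐ ╵ ╷ │
│↓│   │↱ → ↓│   │ │
│ │ ┌─┘ ┌─┐ └─┐ │ │
│↓│ │↱ ↑│ │↳ ↓│ │ │
│ │ │ ┌─┘ └─┐ └─┤ │
│↓│ │↑│     │↳ ↓│ │
│ └─┤ │ ╷ ╷ └─┐ │ │
│↳ ↓│↑│ │ │   │↓│ │
├─╴ │ └─┤ ├───┘ │ │
│↓ ↲│↑ ↰│ │↓ ← ↲│ │
│ ┌─┘ ╷ │ ╵ ╶─┬─┘ │
│↓│   │↑│  ↳ ↓│   │
│ └───┤ └─┬─╴ │ ╷ │
│↳ → ↓│↑ ↰│↓ ↲│ │ │
├───╴ └─╴ │ ╶─┴─┘ │
│    ↳ → ↑│↳ → → B│
└─────────┴───────┘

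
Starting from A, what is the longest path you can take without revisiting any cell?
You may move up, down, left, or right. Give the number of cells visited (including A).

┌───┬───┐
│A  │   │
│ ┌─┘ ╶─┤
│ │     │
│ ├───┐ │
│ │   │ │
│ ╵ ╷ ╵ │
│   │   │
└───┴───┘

Finding longest simple path using DFS:
Start: (0, 0)
Longest path visits 14 cells
Path: A → down → down → down → right → up → right → down → right → up → up → left → up → right

Solution:

┌───┬───┐
│A  │↱ B│
│ ┌─┘ ╶─┤
│↓│  ↑ ↰│
│ ├───┐ │
│↓│↱ ↓│↑│
│ ╵ ╷ ╵ │
│↳ ↑│↳ ↑│
└───┴───┘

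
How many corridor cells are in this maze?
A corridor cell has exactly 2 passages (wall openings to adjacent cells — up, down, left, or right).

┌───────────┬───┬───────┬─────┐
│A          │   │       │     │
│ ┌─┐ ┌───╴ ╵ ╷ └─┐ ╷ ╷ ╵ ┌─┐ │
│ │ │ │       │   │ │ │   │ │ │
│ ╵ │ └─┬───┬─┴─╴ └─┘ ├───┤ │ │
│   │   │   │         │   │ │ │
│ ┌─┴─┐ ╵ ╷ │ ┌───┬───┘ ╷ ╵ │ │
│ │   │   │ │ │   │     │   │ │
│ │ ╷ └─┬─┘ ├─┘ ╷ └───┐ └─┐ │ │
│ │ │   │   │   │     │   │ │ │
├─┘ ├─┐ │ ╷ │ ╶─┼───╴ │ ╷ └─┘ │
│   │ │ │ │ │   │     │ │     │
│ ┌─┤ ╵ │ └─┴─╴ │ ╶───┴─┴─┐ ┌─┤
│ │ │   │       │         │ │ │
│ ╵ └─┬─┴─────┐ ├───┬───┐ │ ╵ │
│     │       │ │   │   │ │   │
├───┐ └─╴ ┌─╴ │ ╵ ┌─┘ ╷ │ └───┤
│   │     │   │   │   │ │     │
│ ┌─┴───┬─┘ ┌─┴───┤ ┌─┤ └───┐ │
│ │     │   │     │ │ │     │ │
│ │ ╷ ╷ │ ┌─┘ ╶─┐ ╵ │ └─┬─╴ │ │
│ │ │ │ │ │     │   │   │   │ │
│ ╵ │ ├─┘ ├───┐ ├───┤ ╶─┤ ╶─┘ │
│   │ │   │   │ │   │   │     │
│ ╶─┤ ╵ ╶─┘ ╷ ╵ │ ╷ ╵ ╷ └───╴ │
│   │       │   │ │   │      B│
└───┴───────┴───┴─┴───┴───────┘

Counting cells with exactly 2 passages:
Total corridor cells: 151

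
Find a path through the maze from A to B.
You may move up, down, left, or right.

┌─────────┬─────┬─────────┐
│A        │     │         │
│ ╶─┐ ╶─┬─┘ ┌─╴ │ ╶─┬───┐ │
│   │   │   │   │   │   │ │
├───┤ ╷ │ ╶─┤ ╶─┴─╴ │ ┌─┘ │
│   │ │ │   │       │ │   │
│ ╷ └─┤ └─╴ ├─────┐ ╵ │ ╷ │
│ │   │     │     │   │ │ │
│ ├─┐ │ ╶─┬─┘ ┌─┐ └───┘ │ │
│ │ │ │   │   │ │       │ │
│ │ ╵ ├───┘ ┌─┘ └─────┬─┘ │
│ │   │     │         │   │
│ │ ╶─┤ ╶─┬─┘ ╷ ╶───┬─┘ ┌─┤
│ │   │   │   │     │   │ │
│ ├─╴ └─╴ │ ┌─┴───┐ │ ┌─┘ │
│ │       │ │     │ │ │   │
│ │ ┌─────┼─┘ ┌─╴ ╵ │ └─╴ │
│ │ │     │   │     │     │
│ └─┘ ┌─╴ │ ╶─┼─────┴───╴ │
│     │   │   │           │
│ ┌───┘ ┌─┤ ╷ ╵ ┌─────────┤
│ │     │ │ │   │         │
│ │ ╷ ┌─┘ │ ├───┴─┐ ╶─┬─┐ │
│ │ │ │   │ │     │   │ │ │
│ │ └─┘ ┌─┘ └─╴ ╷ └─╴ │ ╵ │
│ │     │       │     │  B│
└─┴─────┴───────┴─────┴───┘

Finding the shortest path through the maze:
Path length: 68 steps
Directions: right → right → down → right → down → down → right → right → up → left → up → right → up → right → right → down → left → down → right → right → right → up → left → up → right → right → right → right → down → down → down → down → down → left → down → left → down → down → right → right → down → left → left → left → left → left → down → left → up → left → down → down → down → right → right → up → right → down → right → right → up → left → up → right → right → right → down → down

Solution:

┌─────────┬─────┬─────────┐
│A → ↓    │↱ → ↓│↱ → → → ↓│
│ ╶─┐ ╶─┬─┘ ┌─╴ │ ╶─┬───┐ │
│   │↳ ↓│↱ ↑│↓ ↲│↑ ↰│   │↓│
├───┤ ╷ │ ╶─┤ ╶─┴─╴ │ ┌─┘ │
│   │ │↓│↑ ↰│↳ → → ↑│ │  ↓│
│ ╷ └─┤ └─╴ ├─────┐ ╵ │ ╷ │
│ │   │↳ → ↑│     │   │ │↓│
│ ├─┐ │ ╶─┬─┘ ┌─┐ └───┘ │ │
│ │ │ │   │   │ │       │↓│
│ │ ╵ ├───┘ ┌─┘ └─────┬─┘ │
│ │   │     │         │↓ ↲│
│ │ ╶─┤ ╶─┬─┘ ╷ ╶───┬─┘ ┌─┤
│ │   │   │   │     │↓ ↲│ │
│ ├─╴ └─╴ │ ┌─┴───┐ │ ┌─┘ │
│ │       │ │     │ │↓│   │
│ │ ┌─────┼─┘ ┌─╴ ╵ │ └─╴ │
│ │ │     │   │     │↳ → ↓│
│ └─┘ ┌─╴ │ ╶─┼─────┴───╴ │
│     │   │↓ ↰│↓ ← ← ← ← ↲│
│ ┌───┘ ┌─┤ ╷ ╵ ┌─────────┤
│ │     │ │↓│↑ ↲│  ↱ → → ↓│
│ │ ╷ ┌─┘ │ ├───┴─┐ ╶─┬─┐ │
│ │ │ │   │↓│  ↱ ↓│↑ ↰│ │↓│
│ │ └─┘ ┌─┘ └─╴ ╷ └─╴ │ ╵ │
│ │     │  ↳ → ↑│↳ → ↑│  B│
└─┴─────┴───────┴─────┴───┘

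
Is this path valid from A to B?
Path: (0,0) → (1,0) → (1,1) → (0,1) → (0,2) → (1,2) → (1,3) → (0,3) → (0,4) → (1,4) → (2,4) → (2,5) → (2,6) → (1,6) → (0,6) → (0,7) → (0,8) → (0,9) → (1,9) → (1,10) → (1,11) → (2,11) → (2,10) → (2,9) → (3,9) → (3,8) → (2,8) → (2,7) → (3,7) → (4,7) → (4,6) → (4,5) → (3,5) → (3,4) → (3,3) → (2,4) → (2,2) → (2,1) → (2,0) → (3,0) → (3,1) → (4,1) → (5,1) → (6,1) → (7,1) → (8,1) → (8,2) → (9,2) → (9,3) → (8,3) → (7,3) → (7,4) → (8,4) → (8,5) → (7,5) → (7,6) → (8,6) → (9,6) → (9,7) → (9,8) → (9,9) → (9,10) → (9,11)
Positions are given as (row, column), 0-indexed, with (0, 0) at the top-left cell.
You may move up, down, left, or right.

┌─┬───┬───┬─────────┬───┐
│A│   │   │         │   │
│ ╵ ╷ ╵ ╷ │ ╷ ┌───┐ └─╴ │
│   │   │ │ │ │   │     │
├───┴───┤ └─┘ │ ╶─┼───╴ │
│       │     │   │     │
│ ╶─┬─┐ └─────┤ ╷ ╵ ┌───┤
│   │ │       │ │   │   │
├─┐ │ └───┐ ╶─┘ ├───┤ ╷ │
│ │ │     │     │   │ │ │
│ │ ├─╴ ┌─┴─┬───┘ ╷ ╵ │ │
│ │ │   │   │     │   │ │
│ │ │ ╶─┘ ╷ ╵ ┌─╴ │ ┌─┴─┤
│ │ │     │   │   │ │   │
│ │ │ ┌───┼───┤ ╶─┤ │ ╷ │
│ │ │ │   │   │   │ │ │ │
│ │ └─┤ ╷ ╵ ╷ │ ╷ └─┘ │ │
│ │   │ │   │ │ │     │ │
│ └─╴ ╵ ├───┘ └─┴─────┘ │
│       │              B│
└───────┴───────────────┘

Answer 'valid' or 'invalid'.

Checking path validity:
Result: Invalid move at step 35: cannot move from (3, 3) to (2, 4).

invalid

Correct solution:

┌─┬───┬───┬─────────┬───┐
│A│↱ ↓│↱ ↓│  ↱ → → ↓│   │
│ ╵ ╷ ╵ ╷ │ ╷ ┌───┐ └─╴ │
│↳ ↑│↳ ↑│↓│ │↑│   │↳ → ↓│
├───┴───┤ └─┘ │ ╶─┼───╴ │
│↓ ← ← ↰│↳ → ↑│↓ ↰│↓ ← ↲│
│ ╶─┬─┐ └─────┤ ╷ ╵ ┌───┤
│↳ ↓│ │↑ ← ↰  │↓│↑ ↲│   │
├─┐ │ └───┐ ╶─┘ ├───┤ ╷ │
│ │↓│     │↑ ← ↲│   │ │ │
│ │ ├─╴ ┌─┴─┬───┘ ╷ ╵ │ │
│ │↓│   │   │     │   │ │
│ │ │ ╶─┘ ╷ ╵ ┌─╴ │ ┌─┴─┤
│ │↓│     │   │   │ │   │
│ │ │ ┌───┼───┤ ╶─┤ │ ╷ │
│ │↓│ │↱ ↓│↱ ↓│   │ │ │ │
│ │ └─┤ ╷ ╵ ╷ │ ╷ └─┘ │ │
│ │↳ ↓│↑│↳ ↑│↓│ │     │ │
│ └─╴ ╵ ├───┘ └─┴─────┘ │
│    ↳ ↑│    ↳ → → → → B│
└───────┴───────────────┘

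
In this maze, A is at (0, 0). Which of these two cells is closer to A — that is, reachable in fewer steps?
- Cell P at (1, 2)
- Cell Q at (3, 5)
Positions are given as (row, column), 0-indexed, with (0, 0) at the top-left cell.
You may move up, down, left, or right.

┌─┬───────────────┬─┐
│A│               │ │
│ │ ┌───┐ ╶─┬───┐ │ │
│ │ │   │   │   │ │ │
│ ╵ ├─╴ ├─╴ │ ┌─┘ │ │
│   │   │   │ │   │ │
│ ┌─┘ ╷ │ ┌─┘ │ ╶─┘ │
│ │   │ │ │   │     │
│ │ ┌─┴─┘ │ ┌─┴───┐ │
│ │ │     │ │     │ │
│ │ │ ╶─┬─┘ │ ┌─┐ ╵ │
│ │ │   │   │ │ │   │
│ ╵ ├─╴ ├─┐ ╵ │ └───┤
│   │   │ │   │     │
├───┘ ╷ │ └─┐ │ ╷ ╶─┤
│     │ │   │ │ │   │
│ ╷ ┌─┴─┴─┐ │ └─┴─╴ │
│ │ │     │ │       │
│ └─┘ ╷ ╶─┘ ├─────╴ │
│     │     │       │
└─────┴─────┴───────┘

Shortest path A → P at (1, 2): 15 steps
Shortest path A → Q at (3, 5): 30 steps

P is closer (15 steps vs 30 steps).

Path to P:

┌─┬───────────────┬─┐
│A│               │ │
│ │ ┌───┐ ╶─┬───┐ │ │
│↓│ │P ↰│   │   │ │ │
│ ╵ ├─╴ ├─╴ │ ┌─┘ │ │
│↓  │↱ ↑│   │ │   │ │
│ ┌─┘ ╷ │ ┌─┘ │ ╶─┘ │
│↓│↱ ↑│ │ │   │     │
│ │ ┌─┴─┘ │ ┌─┴───┐ │
│↓│↑│     │ │     │ │
│ │ │ ╶─┬─┘ │ ┌─┐ ╵ │
│↓│↑│   │   │ │ │   │
│ ╵ ├─╴ ├─┐ ╵ │ └───┤
│↳ ↑│   │ │   │     │
├───┘ ╷ │ └─┐ │ ╷ ╶─┤
│     │ │   │ │ │   │
│ ╷ ┌─┴─┴─┐ │ └─┴─╴ │
│ │ │     │ │       │
│ └─┘ ╷ ╶─┘ ├─────╴ │
│     │     │       │
└─────┴─────┴───────┘

Path to Q:

┌─┬───────────────┬─┐
│A│↱ → → → → → → ↓│ │
│ │ ┌───┐ ╶─┬───┐ │ │
│↓│↑│   │   │   │↓│ │
│ ╵ ├─╴ ├─╴ │ ┌─┘ │ │
│↳ ↑│   │   │ │↓ ↲│ │
│ ┌─┘ ╷ │ ┌─┘ │ ╶─┘ │
│ │   │ │ │Q  │↳ → ↓│
│ │ ┌─┴─┘ │ ┌─┴───┐ │
│ │ │     │↑│↓ ← ↰│↓│
│ │ │ ╶─┬─┘ │ ┌─┐ ╵ │
│ │ │   │  ↑│↓│ │↑ ↲│
│ ╵ ├─╴ ├─┐ ╵ │ └───┤
│   │   │ │↑ ↲│     │
├───┘ ╷ │ └─┐ │ ╷ ╶─┤
│     │ │   │ │ │   │
│ ╷ ┌─┴─┴─┐ │ └─┴─╴ │
│ │ │     │ │       │
│ └─┘ ╷ ╶─┘ ├─────╴ │
│     │     │       │
└─────┴─────┴───────┘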